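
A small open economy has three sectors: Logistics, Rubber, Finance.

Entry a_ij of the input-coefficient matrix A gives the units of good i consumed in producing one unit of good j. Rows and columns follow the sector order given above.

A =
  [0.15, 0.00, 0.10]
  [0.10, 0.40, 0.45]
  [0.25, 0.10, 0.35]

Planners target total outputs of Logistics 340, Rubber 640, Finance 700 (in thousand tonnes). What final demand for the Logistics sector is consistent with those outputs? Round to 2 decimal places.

d_L = 219.00

I − A =
  [   0.85     0.00    -0.10]
  [  -0.10     0.60    -0.45]
  [  -0.25    -0.10     0.65]
d = (I − A) x:
  d_L = (+0.85)·340 + (+0.00)·640 + (-0.10)·700 = 219.00
  d_R = (-0.10)·340 + (+0.60)·640 + (-0.45)·700 = 35.00
  d_F = (-0.25)·340 + (-0.10)·640 + (+0.65)·700 = 306.00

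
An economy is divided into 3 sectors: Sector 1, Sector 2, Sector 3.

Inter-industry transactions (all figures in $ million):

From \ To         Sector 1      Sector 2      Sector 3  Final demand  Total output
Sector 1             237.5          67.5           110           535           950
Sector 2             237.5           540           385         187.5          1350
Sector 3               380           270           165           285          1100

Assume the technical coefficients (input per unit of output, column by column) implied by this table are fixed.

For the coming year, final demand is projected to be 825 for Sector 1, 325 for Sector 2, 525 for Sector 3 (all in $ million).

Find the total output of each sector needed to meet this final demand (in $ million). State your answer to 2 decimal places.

x_1 = 1496.25, x_2 = 2244.16, x_3 = 1849.80

Technical coefficients a_ij = z_ij / X_j:
  a_11 = 237.5/950 = 0.25, a_21 = 237.5/950 = 0.25, a_31 = 380/950 = 0.40
  a_12 = 67.5/1350 = 0.05, a_22 = 540/1350 = 0.40, a_32 = 270/1350 = 0.20
  a_13 = 110/1100 = 0.10, a_23 = 385/1100 = 0.35, a_33 = 165/1100 = 0.15
I − A =
  [   0.75    -0.05    -0.10]
  [  -0.25     0.60    -0.35]
  [  -0.40    -0.20     0.85]
Cofactors of I−A, C_ij = (−1)^(i+j)·(minor ij) (rows/columns in the sector order above):
  C_11 = (0.60)(0.85) − (-0.35)(-0.20) = 0.4400
  C_12 = −[(-0.25)(0.85) − (-0.35)(-0.40)] = 0.3525
  C_13 = (-0.25)(-0.20) − (0.60)(-0.40) = 0.2900
  C_21 = −[(-0.05)(0.85) − (-0.10)(-0.20)] = 0.0625
  C_22 = (0.75)(0.85) − (-0.10)(-0.40) = 0.5975
  C_23 = −[(0.75)(-0.20) − (-0.05)(-0.40)] = 0.1700
  C_31 = (-0.05)(-0.35) − (-0.10)(0.60) = 0.0775
  C_32 = −[(0.75)(-0.35) − (-0.10)(-0.25)] = 0.2875
  C_33 = (0.75)(0.60) − (-0.05)(-0.25) = 0.4375
det(I−A) = Σ_j (I−A)_1j·C_1j = (0.75)(0.4400) + (-0.05)(0.3525) + (-0.10)(0.2900) = 0.283375
adj(I−A) = Cᵀ =
  [ 0.4400   0.0625   0.0775]
  [ 0.3525   0.5975   0.2875]
  [ 0.2900   0.1700   0.4375]
(I − A)⁻¹ = adj(I−A) / det(I−A) ≈
  [   1.5527     0.2206     0.2735]
  [   1.2439     2.1085     1.0146]
  [   1.0234     0.5999     1.5439]
x = (I − A)⁻¹ d = adj(I−A)·d / det(I−A), with det(I−A) = 0.283375:
  x_1 = (0.4400·825 + 0.0625·325 + 0.0775·525) / 0.283375 = 424.00 / 0.283375 ≈ 1496.25
  x_2 = (0.3525·825 + 0.5975·325 + 0.2875·525) / 0.283375 = 635.9375 / 0.283375 ≈ 2244.16
  x_3 = (0.2900·825 + 0.1700·325 + 0.4375·525) / 0.283375 = 524.1875 / 0.283375 ≈ 1849.80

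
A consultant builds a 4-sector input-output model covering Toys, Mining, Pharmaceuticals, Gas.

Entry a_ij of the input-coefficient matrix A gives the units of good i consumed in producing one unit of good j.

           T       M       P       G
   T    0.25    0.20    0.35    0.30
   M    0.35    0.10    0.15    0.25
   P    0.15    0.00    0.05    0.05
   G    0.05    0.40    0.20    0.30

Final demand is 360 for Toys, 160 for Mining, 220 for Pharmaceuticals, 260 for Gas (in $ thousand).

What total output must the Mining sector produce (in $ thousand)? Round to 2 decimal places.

x_M = 1299.68

I − A =
  [   0.75    -0.20    -0.35    -0.30]
  [  -0.35     0.90    -0.15    -0.25]
  [  -0.15     0.00     0.95    -0.05]
  [  -0.05    -0.40    -0.20     0.70]
Compute the cofactors C_ij = (−1)^(i+j)·(3×3 minor ij) of I−A; the adjugate is their transpose:
adj(I−A) = Cᵀ =
  [ 0.491500   0.252000   0.288500   0.321250]
  [ 0.264750   0.430375   0.225125   0.283250]
  [ 0.088750   0.054500   0.290500   0.078250]
  [ 0.211750   0.279500   0.232250   0.523000]
det(I−A) = Σ_j (I−A)_1j·C_1j = (0.75)(0.491500) + (-0.20)(0.264750) + (-0.35)(0.088750) + (-0.30)(0.211750) = 0.2210875
(I − A)⁻¹ = adj(I−A) / det(I−A) ≈
  [   2.2231     1.1398     1.3049     1.4530]
  [   1.1975     1.9466     1.0183     1.2812]
  [   0.4014     0.2465     1.3140     0.3539]
  [   0.9578     1.2642     1.0505     2.3656]
x = (I − A)⁻¹ d = adj(I−A)·d / det(I−A), with det(I−A) = 0.2210875:
  x_T = (0.491500·360 + 0.252000·160 + 0.288500·220 + 0.321250·260) / 0.2210875 = 364.255 / 0.2210875 ≈ 1647.56
  x_M = (0.264750·360 + 0.430375·160 + 0.225125·220 + 0.283250·260) / 0.2210875 = 287.3425 / 0.2210875 ≈ 1299.68
  x_P = (0.088750·360 + 0.054500·160 + 0.290500·220 + 0.078250·260) / 0.2210875 = 124.925 / 0.2210875 ≈ 565.05
  x_G = (0.211750·360 + 0.279500·160 + 0.232250·220 + 0.523000·260) / 0.2210875 = 308.025 / 0.2210875 ≈ 1393.23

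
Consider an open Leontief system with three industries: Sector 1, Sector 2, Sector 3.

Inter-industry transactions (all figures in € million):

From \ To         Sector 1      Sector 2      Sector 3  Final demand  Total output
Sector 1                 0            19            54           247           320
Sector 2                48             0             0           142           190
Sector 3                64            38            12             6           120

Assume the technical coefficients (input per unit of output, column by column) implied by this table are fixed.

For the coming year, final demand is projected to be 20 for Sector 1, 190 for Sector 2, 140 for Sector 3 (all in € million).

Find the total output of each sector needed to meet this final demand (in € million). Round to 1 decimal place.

Technical coefficients a_ij = z_ij / X_j:
  a_11 = 0/320 = 0.00, a_21 = 48/320 = 0.15, a_31 = 64/320 = 0.20
  a_12 = 19/190 = 0.10, a_22 = 0/190 = 0.00, a_32 = 38/190 = 0.20
  a_13 = 54/120 = 0.45, a_23 = 0/120 = 0.00, a_33 = 12/120 = 0.10
I − A =
  [   1.00    -0.10    -0.45]
  [  -0.15     1.00     0.00]
  [  -0.20    -0.20     0.90]
Cofactors of I−A, C_ij = (−1)^(i+j)·(minor ij) (rows/columns in the sector order above):
  C_11 = (1.00)(0.90) − (0.00)(-0.20) = 0.9000
  C_12 = −[(-0.15)(0.90) − (0.00)(-0.20)] = 0.1350
  C_13 = (-0.15)(-0.20) − (1.00)(-0.20) = 0.2300
  C_21 = −[(-0.10)(0.90) − (-0.45)(-0.20)] = 0.1800
  C_22 = (1.00)(0.90) − (-0.45)(-0.20) = 0.8100
  C_23 = −[(1.00)(-0.20) − (-0.10)(-0.20)] = 0.2200
  C_31 = (-0.10)(0.00) − (-0.45)(1.00) = 0.4500
  C_32 = −[(1.00)(0.00) − (-0.45)(-0.15)] = 0.0675
  C_33 = (1.00)(1.00) − (-0.10)(-0.15) = 0.9850
det(I−A) = Σ_j (I−A)_1j·C_1j = (1.00)(0.9000) + (-0.10)(0.1350) + (-0.45)(0.2300) = 0.7830
adj(I−A) = Cᵀ =
  [ 0.9000   0.1800   0.4500]
  [ 0.1350   0.8100   0.0675]
  [ 0.2300   0.2200   0.9850]
(I − A)⁻¹ = adj(I−A) / det(I−A) ≈
  [   1.1494     0.2299     0.5747]
  [   0.1724     1.0345     0.0862]
  [   0.2937     0.2810     1.2580]
x = (I − A)⁻¹ d = adj(I−A)·d / det(I−A), with det(I−A) = 0.7830:
  x_1 = (0.9000·20 + 0.1800·190 + 0.4500·140) / 0.7830 = 115.20 / 0.7830 ≈ 147.1
  x_2 = (0.1350·20 + 0.8100·190 + 0.0675·140) / 0.7830 = 166.05 / 0.7830 ≈ 212.1
  x_3 = (0.2300·20 + 0.2200·190 + 0.9850·140) / 0.7830 = 184.30 / 0.7830 ≈ 235.4

x_1 = 147.1, x_2 = 212.1, x_3 = 235.4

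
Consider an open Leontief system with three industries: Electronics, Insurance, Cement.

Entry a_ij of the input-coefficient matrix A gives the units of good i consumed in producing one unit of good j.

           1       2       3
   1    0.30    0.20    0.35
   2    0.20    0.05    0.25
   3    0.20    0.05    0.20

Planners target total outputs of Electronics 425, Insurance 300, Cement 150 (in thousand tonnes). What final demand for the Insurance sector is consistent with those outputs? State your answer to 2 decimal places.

d_2 = 162.50

I − A =
  [   0.70    -0.20    -0.35]
  [  -0.20     0.95    -0.25]
  [  -0.20    -0.05     0.80]
d = (I − A) x:
  d_1 = (+0.70)·425 + (-0.20)·300 + (-0.35)·150 = 185.00
  d_2 = (-0.20)·425 + (+0.95)·300 + (-0.25)·150 = 162.50
  d_3 = (-0.20)·425 + (-0.05)·300 + (+0.80)·150 = 20.00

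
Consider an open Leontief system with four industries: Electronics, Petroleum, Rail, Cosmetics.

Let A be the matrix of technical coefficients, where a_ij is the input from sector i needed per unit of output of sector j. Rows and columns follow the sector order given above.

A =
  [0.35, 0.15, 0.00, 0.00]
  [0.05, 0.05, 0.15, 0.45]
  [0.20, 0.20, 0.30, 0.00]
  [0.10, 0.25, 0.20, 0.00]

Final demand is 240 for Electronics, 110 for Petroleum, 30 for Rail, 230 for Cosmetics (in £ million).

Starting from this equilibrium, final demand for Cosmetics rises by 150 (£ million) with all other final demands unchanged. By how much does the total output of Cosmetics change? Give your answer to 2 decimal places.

Δx_4 = 181.70

I − A =
  [   0.65    -0.15     0.00     0.00]
  [  -0.05     0.95    -0.15    -0.45]
  [  -0.20    -0.20     0.70     0.00]
  [  -0.10    -0.25    -0.20     1.00]
Compute the cofactors C_ij = (−1)^(i+j)·(3×3 minor ij) of I−A; the adjugate is their transpose:
adj(I−A) = Cᵀ =
  [ 0.538250   0.105000   0.036000   0.047250]
  [ 0.114500   0.455000   0.156000   0.204750]
  [ 0.186500   0.160000   0.530125   0.072000]
  [ 0.119750   0.156250   0.148625   0.403000]
det(I−A) = Σ_j (I−A)_1j·C_1j = (0.65)(0.538250) + (-0.15)(0.114500) + (0.00)(0.186500) + (0.00)(0.119750) = 0.3326875
(I − A)⁻¹ = adj(I−A) / det(I−A) ≈
  [   1.6179     0.3156     0.1082     0.1420]
  [   0.3442     1.3676     0.4689     0.6154]
  [   0.5606     0.4809     1.5935     0.2164]
  [   0.3599     0.4697     0.4467     1.2113]
Δx = (I − A)⁻¹ Δd with Δd having +150 in the Cosmetics component and 0 elsewhere.
So Δx_4 = L_44 · (+150), where L_44 = adj(I−A)_44 / det(I−A) = 0.403000 / 0.3326875.
Δx_4 = 0.403000 × (+150) / 0.3326875 = 60.45 / 0.3326875 ≈ 181.70.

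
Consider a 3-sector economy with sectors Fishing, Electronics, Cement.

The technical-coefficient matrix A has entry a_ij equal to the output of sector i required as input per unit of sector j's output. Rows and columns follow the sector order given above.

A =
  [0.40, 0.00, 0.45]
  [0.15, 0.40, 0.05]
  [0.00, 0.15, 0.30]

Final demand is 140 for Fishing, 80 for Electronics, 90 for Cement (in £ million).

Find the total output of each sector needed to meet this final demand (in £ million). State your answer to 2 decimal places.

x_F = 368.40, x_E = 240.44, x_C = 180.09

I − A =
  [   0.60     0.00    -0.45]
  [  -0.15     0.60    -0.05]
  [   0.00    -0.15     0.70]
Cofactors of I−A, C_ij = (−1)^(i+j)·(minor ij) (rows/columns in the sector order above):
  C_11 = (0.60)(0.70) − (-0.05)(-0.15) = 0.4125
  C_12 = −[(-0.15)(0.70) − (-0.05)(0.00)] = 0.1050
  C_13 = (-0.15)(-0.15) − (0.60)(0.00) = 0.0225
  C_21 = −[(0.00)(0.70) − (-0.45)(-0.15)] = 0.0675
  C_22 = (0.60)(0.70) − (-0.45)(0.00) = 0.4200
  C_23 = −[(0.60)(-0.15) − (0.00)(0.00)] = 0.0900
  C_31 = (0.00)(-0.05) − (-0.45)(0.60) = 0.2700
  C_32 = −[(0.60)(-0.05) − (-0.45)(-0.15)] = 0.0975
  C_33 = (0.60)(0.60) − (0.00)(-0.15) = 0.3600
det(I−A) = Σ_j (I−A)_1j·C_1j = (0.60)(0.4125) + (0.00)(0.1050) + (-0.45)(0.0225) = 0.237375
adj(I−A) = Cᵀ =
  [ 0.4125   0.0675   0.2700]
  [ 0.1050   0.4200   0.0975]
  [ 0.0225   0.0900   0.3600]
(I − A)⁻¹ = adj(I−A) / det(I−A) ≈
  [   1.7378     0.2844     1.1374]
  [   0.4423     1.7694     0.4107]
  [   0.0948     0.3791     1.5166]
x = (I − A)⁻¹ d = adj(I−A)·d / det(I−A), with det(I−A) = 0.237375:
  x_F = (0.4125·140 + 0.0675·80 + 0.2700·90) / 0.237375 = 87.45 / 0.237375 ≈ 368.40
  x_E = (0.1050·140 + 0.4200·80 + 0.0975·90) / 0.237375 = 57.075 / 0.237375 ≈ 240.44
  x_C = (0.0225·140 + 0.0900·80 + 0.3600·90) / 0.237375 = 42.75 / 0.237375 ≈ 180.09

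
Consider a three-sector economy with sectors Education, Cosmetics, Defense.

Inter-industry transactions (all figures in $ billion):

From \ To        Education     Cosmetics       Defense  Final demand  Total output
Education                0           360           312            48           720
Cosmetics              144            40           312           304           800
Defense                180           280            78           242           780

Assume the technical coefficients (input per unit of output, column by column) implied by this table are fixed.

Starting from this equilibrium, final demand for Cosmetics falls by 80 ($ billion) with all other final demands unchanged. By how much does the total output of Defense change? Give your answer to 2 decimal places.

Technical coefficients a_ij = z_ij / X_j:
  a_11 = 0/720 = 0.00, a_21 = 144/720 = 0.20, a_31 = 180/720 = 0.25
  a_12 = 360/800 = 0.45, a_22 = 40/800 = 0.05, a_32 = 280/800 = 0.35
  a_13 = 312/780 = 0.40, a_23 = 312/780 = 0.40, a_33 = 78/780 = 0.10
I − A =
  [   1.00    -0.45    -0.40]
  [  -0.20     0.95    -0.40]
  [  -0.25    -0.35     0.90]
Cofactors of I−A, C_ij = (−1)^(i+j)·(minor ij) (rows/columns in the sector order above):
  C_11 = (0.95)(0.90) − (-0.40)(-0.35) = 0.7150
  C_12 = −[(-0.20)(0.90) − (-0.40)(-0.25)] = 0.2800
  C_13 = (-0.20)(-0.35) − (0.95)(-0.25) = 0.3075
  C_21 = −[(-0.45)(0.90) − (-0.40)(-0.35)] = 0.5450
  C_22 = (1.00)(0.90) − (-0.40)(-0.25) = 0.8000
  C_23 = −[(1.00)(-0.35) − (-0.45)(-0.25)] = 0.4625
  C_31 = (-0.45)(-0.40) − (-0.40)(0.95) = 0.5600
  C_32 = −[(1.00)(-0.40) − (-0.40)(-0.20)] = 0.4800
  C_33 = (1.00)(0.95) − (-0.45)(-0.20) = 0.8600
det(I−A) = Σ_j (I−A)_1j·C_1j = (1.00)(0.7150) + (-0.45)(0.2800) + (-0.40)(0.3075) = 0.4660
adj(I−A) = Cᵀ =
  [ 0.7150   0.5450   0.5600]
  [ 0.2800   0.8000   0.4800]
  [ 0.3075   0.4625   0.8600]
(I − A)⁻¹ = adj(I−A) / det(I−A) ≈
  [   1.5343     1.1695     1.2017]
  [   0.6009     1.7167     1.0300]
  [   0.6599     0.9925     1.8455]
Δx = (I − A)⁻¹ Δd with Δd having -80 in the Cosmetics component and 0 elsewhere.
So Δx_3 = L_32 · (-80), where L_32 = adj(I−A)_32 / det(I−A) = 0.4625 / 0.4660.
Δx_3 = 0.4625 × (-80) / 0.4660 = -37.00 / 0.4660 ≈ -79.40.

Δx_3 = -79.40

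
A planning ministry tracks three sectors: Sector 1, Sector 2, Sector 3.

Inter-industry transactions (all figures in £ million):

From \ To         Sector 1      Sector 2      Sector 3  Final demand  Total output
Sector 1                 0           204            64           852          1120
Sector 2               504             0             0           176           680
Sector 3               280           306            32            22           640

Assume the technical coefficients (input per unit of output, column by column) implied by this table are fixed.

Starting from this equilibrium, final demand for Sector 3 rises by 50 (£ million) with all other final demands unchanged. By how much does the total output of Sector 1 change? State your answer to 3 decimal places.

Technical coefficients a_ij = z_ij / X_j:
  a_11 = 0/1120 = 0.00, a_21 = 504/1120 = 0.45, a_31 = 280/1120 = 0.25
  a_12 = 204/680 = 0.30, a_22 = 0/680 = 0.00, a_32 = 306/680 = 0.45
  a_13 = 64/640 = 0.10, a_23 = 0/640 = 0.00, a_33 = 32/640 = 0.05
I − A =
  [   1.00    -0.30    -0.10]
  [  -0.45     1.00     0.00]
  [  -0.25    -0.45     0.95]
Cofactors of I−A, C_ij = (−1)^(i+j)·(minor ij) (rows/columns in the sector order above):
  C_11 = (1.00)(0.95) − (0.00)(-0.45) = 0.9500
  C_12 = −[(-0.45)(0.95) − (0.00)(-0.25)] = 0.4275
  C_13 = (-0.45)(-0.45) − (1.00)(-0.25) = 0.4525
  C_21 = −[(-0.30)(0.95) − (-0.10)(-0.45)] = 0.3300
  C_22 = (1.00)(0.95) − (-0.10)(-0.25) = 0.9250
  C_23 = −[(1.00)(-0.45) − (-0.30)(-0.25)] = 0.5250
  C_31 = (-0.30)(0.00) − (-0.10)(1.00) = 0.1000
  C_32 = −[(1.00)(0.00) − (-0.10)(-0.45)] = 0.0450
  C_33 = (1.00)(1.00) − (-0.30)(-0.45) = 0.8650
det(I−A) = Σ_j (I−A)_1j·C_1j = (1.00)(0.9500) + (-0.30)(0.4275) + (-0.10)(0.4525) = 0.7765
adj(I−A) = Cᵀ =
  [ 0.9500   0.3300   0.1000]
  [ 0.4275   0.9250   0.0450]
  [ 0.4525   0.5250   0.8650]
(I − A)⁻¹ = adj(I−A) / det(I−A) ≈
  [   1.2234     0.4250     0.1288]
  [   0.5505     1.1912     0.0580]
  [   0.5827     0.6761     1.1140]
Δx = (I − A)⁻¹ Δd with Δd having +50 in the Sector 3 component and 0 elsewhere.
So Δx_1 = L_13 · (+50), where L_13 = adj(I−A)_13 / det(I−A) = 0.1000 / 0.7765.
Δx_1 = 0.1000 × (+50) / 0.7765 = 5.00 / 0.7765 ≈ 6.439.

Δx_1 = 6.439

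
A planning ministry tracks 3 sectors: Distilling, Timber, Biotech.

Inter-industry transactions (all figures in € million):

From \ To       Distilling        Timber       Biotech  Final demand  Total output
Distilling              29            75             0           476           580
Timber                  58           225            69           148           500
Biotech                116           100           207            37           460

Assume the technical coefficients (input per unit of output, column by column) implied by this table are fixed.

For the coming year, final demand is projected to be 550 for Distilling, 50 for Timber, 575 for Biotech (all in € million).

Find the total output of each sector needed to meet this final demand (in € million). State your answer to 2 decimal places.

Technical coefficients a_ij = z_ij / X_j:
  a_DD = 29/580 = 0.05, a_TD = 58/580 = 0.10, a_BD = 116/580 = 0.20
  a_DT = 75/500 = 0.15, a_TT = 225/500 = 0.45, a_BT = 100/500 = 0.20
  a_DB = 0/460 = 0.00, a_TB = 69/460 = 0.15, a_BB = 207/460 = 0.45
I − A =
  [   0.95    -0.15     0.00]
  [  -0.10     0.55    -0.15]
  [  -0.20    -0.20     0.55]
Cofactors of I−A, C_ij = (−1)^(i+j)·(minor ij) (rows/columns in the sector order above):
  C_11 = (0.55)(0.55) − (-0.15)(-0.20) = 0.2725
  C_12 = −[(-0.10)(0.55) − (-0.15)(-0.20)] = 0.0850
  C_13 = (-0.10)(-0.20) − (0.55)(-0.20) = 0.1300
  C_21 = −[(-0.15)(0.55) − (0.00)(-0.20)] = 0.0825
  C_22 = (0.95)(0.55) − (0.00)(-0.20) = 0.5225
  C_23 = −[(0.95)(-0.20) − (-0.15)(-0.20)] = 0.2200
  C_31 = (-0.15)(-0.15) − (0.00)(0.55) = 0.0225
  C_32 = −[(0.95)(-0.15) − (0.00)(-0.10)] = 0.1425
  C_33 = (0.95)(0.55) − (-0.15)(-0.10) = 0.5075
det(I−A) = Σ_j (I−A)_1j·C_1j = (0.95)(0.2725) + (-0.15)(0.0850) + (0.00)(0.1300) = 0.246125
adj(I−A) = Cᵀ =
  [ 0.2725   0.0825   0.0225]
  [ 0.0850   0.5225   0.1425]
  [ 0.1300   0.2200   0.5075]
(I − A)⁻¹ = adj(I−A) / det(I−A) ≈
  [   1.1072     0.3352     0.0914]
  [   0.3454     2.1229     0.5790]
  [   0.5282     0.8939     2.0620]
x = (I − A)⁻¹ d = adj(I−A)·d / det(I−A), with det(I−A) = 0.246125:
  x_D = (0.2725·550 + 0.0825·50 + 0.0225·575) / 0.246125 = 166.9375 / 0.246125 ≈ 678.26
  x_T = (0.0850·550 + 0.5225·50 + 0.1425·575) / 0.246125 = 154.8125 / 0.246125 ≈ 629.00
  x_B = (0.1300·550 + 0.2200·50 + 0.5075·575) / 0.246125 = 374.3125 / 0.246125 ≈ 1520.82

x_D = 678.26, x_T = 629.00, x_B = 1520.82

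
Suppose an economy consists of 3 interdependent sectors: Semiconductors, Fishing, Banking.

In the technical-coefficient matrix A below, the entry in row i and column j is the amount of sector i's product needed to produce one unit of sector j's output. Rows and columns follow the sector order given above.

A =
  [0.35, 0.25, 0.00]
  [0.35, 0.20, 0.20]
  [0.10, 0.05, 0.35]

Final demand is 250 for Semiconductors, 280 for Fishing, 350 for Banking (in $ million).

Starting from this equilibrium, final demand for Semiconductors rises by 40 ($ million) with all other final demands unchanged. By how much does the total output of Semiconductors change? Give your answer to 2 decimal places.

I − A =
  [   0.65    -0.25     0.00]
  [  -0.35     0.80    -0.20]
  [  -0.10    -0.05     0.65]
Cofactors of I−A, C_ij = (−1)^(i+j)·(minor ij) (rows/columns in the sector order above):
  C_11 = (0.80)(0.65) − (-0.20)(-0.05) = 0.5100
  C_12 = −[(-0.35)(0.65) − (-0.20)(-0.10)] = 0.2475
  C_13 = (-0.35)(-0.05) − (0.80)(-0.10) = 0.0975
  C_21 = −[(-0.25)(0.65) − (0.00)(-0.05)] = 0.1625
  C_22 = (0.65)(0.65) − (0.00)(-0.10) = 0.4225
  C_23 = −[(0.65)(-0.05) − (-0.25)(-0.10)] = 0.0575
  C_31 = (-0.25)(-0.20) − (0.00)(0.80) = 0.0500
  C_32 = −[(0.65)(-0.20) − (0.00)(-0.35)] = 0.1300
  C_33 = (0.65)(0.80) − (-0.25)(-0.35) = 0.4325
det(I−A) = Σ_j (I−A)_1j·C_1j = (0.65)(0.5100) + (-0.25)(0.2475) + (0.00)(0.0975) = 0.269625
adj(I−A) = Cᵀ =
  [ 0.5100   0.1625   0.0500]
  [ 0.2475   0.4225   0.1300]
  [ 0.0975   0.0575   0.4325]
(I − A)⁻¹ = adj(I−A) / det(I−A) ≈
  [   1.8915     0.6027     0.1854]
  [   0.9179     1.5670     0.4822]
  [   0.3616     0.2133     1.6041]
Δx = (I − A)⁻¹ Δd with Δd having +40 in the Semiconductors component and 0 elsewhere.
So Δx_1 = L_11 · (+40), where L_11 = adj(I−A)_11 / det(I−A) = 0.5100 / 0.269625.
Δx_1 = 0.5100 × (+40) / 0.269625 = 20.40 / 0.269625 ≈ 75.66.

Δx_1 = 75.66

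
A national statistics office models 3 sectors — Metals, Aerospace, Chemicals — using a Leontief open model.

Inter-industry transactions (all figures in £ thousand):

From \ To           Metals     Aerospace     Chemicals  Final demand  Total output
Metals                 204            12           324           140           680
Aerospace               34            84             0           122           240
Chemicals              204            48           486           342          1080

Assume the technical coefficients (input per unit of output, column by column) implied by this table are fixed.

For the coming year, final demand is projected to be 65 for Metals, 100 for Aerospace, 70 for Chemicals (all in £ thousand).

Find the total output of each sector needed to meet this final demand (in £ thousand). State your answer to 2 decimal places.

x_1 = 243.56, x_2 = 172.58, x_3 = 322.88

Technical coefficients a_ij = z_ij / X_j:
  a_11 = 204/680 = 0.30, a_21 = 34/680 = 0.05, a_31 = 204/680 = 0.30
  a_12 = 12/240 = 0.05, a_22 = 84/240 = 0.35, a_32 = 48/240 = 0.20
  a_13 = 324/1080 = 0.30, a_23 = 0/1080 = 0.00, a_33 = 486/1080 = 0.45
I − A =
  [   0.70    -0.05    -0.30]
  [  -0.05     0.65     0.00]
  [  -0.30    -0.20     0.55]
Cofactors of I−A, C_ij = (−1)^(i+j)·(minor ij) (rows/columns in the sector order above):
  C_11 = (0.65)(0.55) − (0.00)(-0.20) = 0.3575
  C_12 = −[(-0.05)(0.55) − (0.00)(-0.30)] = 0.0275
  C_13 = (-0.05)(-0.20) − (0.65)(-0.30) = 0.2050
  C_21 = −[(-0.05)(0.55) − (-0.30)(-0.20)] = 0.0875
  C_22 = (0.70)(0.55) − (-0.30)(-0.30) = 0.2950
  C_23 = −[(0.70)(-0.20) − (-0.05)(-0.30)] = 0.1550
  C_31 = (-0.05)(0.00) − (-0.30)(0.65) = 0.1950
  C_32 = −[(0.70)(0.00) − (-0.30)(-0.05)] = 0.0150
  C_33 = (0.70)(0.65) − (-0.05)(-0.05) = 0.4525
det(I−A) = Σ_j (I−A)_1j·C_1j = (0.70)(0.3575) + (-0.05)(0.0275) + (-0.30)(0.2050) = 0.187375
adj(I−A) = Cᵀ =
  [ 0.3575   0.0875   0.1950]
  [ 0.0275   0.2950   0.0150]
  [ 0.2050   0.1550   0.4525]
(I − A)⁻¹ = adj(I−A) / det(I−A) ≈
  [   1.9079     0.4670     1.0407]
  [   0.1468     1.5744     0.0801]
  [   1.0941     0.8272     2.4149]
x = (I − A)⁻¹ d = adj(I−A)·d / det(I−A), with det(I−A) = 0.187375:
  x_1 = (0.3575·65 + 0.0875·100 + 0.1950·70) / 0.187375 = 45.6375 / 0.187375 ≈ 243.56
  x_2 = (0.0275·65 + 0.2950·100 + 0.0150·70) / 0.187375 = 32.3375 / 0.187375 ≈ 172.58
  x_3 = (0.2050·65 + 0.1550·100 + 0.4525·70) / 0.187375 = 60.50 / 0.187375 ≈ 322.88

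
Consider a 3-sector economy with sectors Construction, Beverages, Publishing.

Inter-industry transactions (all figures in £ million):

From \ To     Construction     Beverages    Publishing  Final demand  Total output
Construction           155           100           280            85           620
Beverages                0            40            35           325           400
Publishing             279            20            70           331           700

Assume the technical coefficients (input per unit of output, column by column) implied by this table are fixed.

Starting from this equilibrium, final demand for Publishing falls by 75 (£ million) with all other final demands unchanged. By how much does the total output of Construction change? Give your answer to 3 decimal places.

Technical coefficients a_ij = z_ij / X_j:
  a_11 = 155/620 = 0.25, a_21 = 0/620 = 0.00, a_31 = 279/620 = 0.45
  a_12 = 100/400 = 0.25, a_22 = 40/400 = 0.10, a_32 = 20/400 = 0.05
  a_13 = 280/700 = 0.40, a_23 = 35/700 = 0.05, a_33 = 70/700 = 0.10
I − A =
  [   0.75    -0.25    -0.40]
  [   0.00     0.90    -0.05]
  [  -0.45    -0.05     0.90]
Cofactors of I−A, C_ij = (−1)^(i+j)·(minor ij) (rows/columns in the sector order above):
  C_11 = (0.90)(0.90) − (-0.05)(-0.05) = 0.8075
  C_12 = −[(0.00)(0.90) − (-0.05)(-0.45)] = 0.0225
  C_13 = (0.00)(-0.05) − (0.90)(-0.45) = 0.4050
  C_21 = −[(-0.25)(0.90) − (-0.40)(-0.05)] = 0.2450
  C_22 = (0.75)(0.90) − (-0.40)(-0.45) = 0.4950
  C_23 = −[(0.75)(-0.05) − (-0.25)(-0.45)] = 0.1500
  C_31 = (-0.25)(-0.05) − (-0.40)(0.90) = 0.3725
  C_32 = −[(0.75)(-0.05) − (-0.40)(0.00)] = 0.0375
  C_33 = (0.75)(0.90) − (-0.25)(0.00) = 0.6750
det(I−A) = Σ_j (I−A)_1j·C_1j = (0.75)(0.8075) + (-0.25)(0.0225) + (-0.40)(0.4050) = 0.4380
adj(I−A) = Cᵀ =
  [ 0.8075   0.2450   0.3725]
  [ 0.0225   0.4950   0.0375]
  [ 0.4050   0.1500   0.6750]
(I − A)⁻¹ = adj(I−A) / det(I−A) ≈
  [   1.8436     0.5594     0.8505]
  [   0.0514     1.1301     0.0856]
  [   0.9247     0.3425     1.5411]
Δx = (I − A)⁻¹ Δd with Δd having -75 in the Publishing component and 0 elsewhere.
So Δx_1 = L_13 · (-75), where L_13 = adj(I−A)_13 / det(I−A) = 0.3725 / 0.4380.
Δx_1 = 0.3725 × (-75) / 0.4380 = -27.9375 / 0.4380 ≈ -63.784.

Δx_1 = -63.784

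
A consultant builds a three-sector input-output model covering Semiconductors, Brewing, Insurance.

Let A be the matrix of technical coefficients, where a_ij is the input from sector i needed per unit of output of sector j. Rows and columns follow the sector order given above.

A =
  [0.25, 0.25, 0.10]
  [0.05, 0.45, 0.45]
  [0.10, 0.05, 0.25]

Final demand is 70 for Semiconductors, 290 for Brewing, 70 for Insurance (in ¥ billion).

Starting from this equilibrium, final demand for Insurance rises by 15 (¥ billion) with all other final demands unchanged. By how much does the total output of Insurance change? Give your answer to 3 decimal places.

I − A =
  [   0.75    -0.25    -0.10]
  [  -0.05     0.55    -0.45]
  [  -0.10    -0.05     0.75]
Cofactors of I−A, C_ij = (−1)^(i+j)·(minor ij) (rows/columns in the sector order above):
  C_11 = (0.55)(0.75) − (-0.45)(-0.05) = 0.3900
  C_12 = −[(-0.05)(0.75) − (-0.45)(-0.10)] = 0.0825
  C_13 = (-0.05)(-0.05) − (0.55)(-0.10) = 0.0575
  C_21 = −[(-0.25)(0.75) − (-0.10)(-0.05)] = 0.1925
  C_22 = (0.75)(0.75) − (-0.10)(-0.10) = 0.5525
  C_23 = −[(0.75)(-0.05) − (-0.25)(-0.10)] = 0.0625
  C_31 = (-0.25)(-0.45) − (-0.10)(0.55) = 0.1675
  C_32 = −[(0.75)(-0.45) − (-0.10)(-0.05)] = 0.3425
  C_33 = (0.75)(0.55) − (-0.25)(-0.05) = 0.4000
det(I−A) = Σ_j (I−A)_1j·C_1j = (0.75)(0.3900) + (-0.25)(0.0825) + (-0.10)(0.0575) = 0.266125
adj(I−A) = Cᵀ =
  [ 0.3900   0.1925   0.1675]
  [ 0.0825   0.5525   0.3425]
  [ 0.0575   0.0625   0.4000]
(I − A)⁻¹ = adj(I−A) / det(I−A) ≈
  [   1.4655     0.7233     0.6294]
  [   0.3100     2.0761     1.2870]
  [   0.2161     0.2349     1.5031]
Δx = (I − A)⁻¹ Δd with Δd having +15 in the Insurance component and 0 elsewhere.
So Δx_I = L_II · (+15), where L_II = adj(I−A)_II / det(I−A) = 0.4000 / 0.266125.
Δx_I = 0.4000 × (+15) / 0.266125 = 6.00 / 0.266125 ≈ 22.546.

Δx_I = 22.546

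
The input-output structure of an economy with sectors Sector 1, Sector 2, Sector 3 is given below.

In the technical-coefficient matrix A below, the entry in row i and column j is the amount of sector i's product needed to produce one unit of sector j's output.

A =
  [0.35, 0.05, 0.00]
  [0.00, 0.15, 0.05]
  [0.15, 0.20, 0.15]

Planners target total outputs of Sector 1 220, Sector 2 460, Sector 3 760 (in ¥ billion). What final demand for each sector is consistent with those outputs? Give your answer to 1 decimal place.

I − A =
  [   0.65    -0.05     0.00]
  [   0.00     0.85    -0.05]
  [  -0.15    -0.20     0.85]
d = (I − A) x:
  d_1 = (+0.65)·220 + (-0.05)·460 + (+0.00)·760 = 120.0
  d_2 = (+0.00)·220 + (+0.85)·460 + (-0.05)·760 = 353.0
  d_3 = (-0.15)·220 + (-0.20)·460 + (+0.85)·760 = 521.0

d_1 = 120.0, d_2 = 353.0, d_3 = 521.0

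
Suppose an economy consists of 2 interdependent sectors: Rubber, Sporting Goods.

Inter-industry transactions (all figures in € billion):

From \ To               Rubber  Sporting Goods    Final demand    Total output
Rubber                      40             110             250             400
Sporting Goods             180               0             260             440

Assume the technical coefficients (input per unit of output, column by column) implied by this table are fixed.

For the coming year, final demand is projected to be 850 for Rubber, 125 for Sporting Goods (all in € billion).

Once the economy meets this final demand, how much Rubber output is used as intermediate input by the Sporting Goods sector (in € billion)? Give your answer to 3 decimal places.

z_RS = 157.143

Technical coefficients a_ij = z_ij / X_j:
  a_RR = 40/400 = 0.10, a_SR = 180/400 = 0.45
  a_RS = 110/440 = 0.25, a_SS = 0/440 = 0.00
I − A =
  [   0.90    -0.25]
  [  -0.45     1.00]
det(I−A) = (0.90)(1.00) − (-0.25)(-0.45) = 0.7875
adj(I−A) = [[1.00, 0.25], [0.45, 0.90]]
(I − A)⁻¹ = adj(I−A) / det(I−A) ≈
  [   1.2698     0.3175]
  [   0.5714     1.1429]
First solve x = (I − A)⁻¹ d = adj(I−A)·d / det(I−A); in particular x_S = (0.45·850 + 0.90·125) / 0.7875 = 495.00 / 0.7875 ≈ 628.57143.
Intermediate flow from R to S: z_RS = a_RS · x_S = 0.25 × 495.00 / 0.7875 = 123.75 / 0.7875 ≈ 157.143.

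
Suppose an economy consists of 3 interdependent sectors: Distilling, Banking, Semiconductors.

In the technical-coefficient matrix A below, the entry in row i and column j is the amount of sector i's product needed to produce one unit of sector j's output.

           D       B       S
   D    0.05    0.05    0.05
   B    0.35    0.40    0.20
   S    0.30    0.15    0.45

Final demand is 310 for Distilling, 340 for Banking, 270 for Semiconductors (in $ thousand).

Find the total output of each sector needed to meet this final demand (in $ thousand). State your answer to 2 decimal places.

x_D = 443.72, x_B = 1176.80, x_S = 1053.88

I − A =
  [   0.95    -0.05    -0.05]
  [  -0.35     0.60    -0.20]
  [  -0.30    -0.15     0.55]
Cofactors of I−A, C_ij = (−1)^(i+j)·(minor ij) (rows/columns in the sector order above):
  C_11 = (0.60)(0.55) − (-0.20)(-0.15) = 0.3000
  C_12 = −[(-0.35)(0.55) − (-0.20)(-0.30)] = 0.2525
  C_13 = (-0.35)(-0.15) − (0.60)(-0.30) = 0.2325
  C_21 = −[(-0.05)(0.55) − (-0.05)(-0.15)] = 0.0350
  C_22 = (0.95)(0.55) − (-0.05)(-0.30) = 0.5075
  C_23 = −[(0.95)(-0.15) − (-0.05)(-0.30)] = 0.1575
  C_31 = (-0.05)(-0.20) − (-0.05)(0.60) = 0.0400
  C_32 = −[(0.95)(-0.20) − (-0.05)(-0.35)] = 0.2075
  C_33 = (0.95)(0.60) − (-0.05)(-0.35) = 0.5525
det(I−A) = Σ_j (I−A)_1j·C_1j = (0.95)(0.3000) + (-0.05)(0.2525) + (-0.05)(0.2325) = 0.26075
adj(I−A) = Cᵀ =
  [ 0.3000   0.0350   0.0400]
  [ 0.2525   0.5075   0.2075]
  [ 0.2325   0.1575   0.5525]
(I − A)⁻¹ = adj(I−A) / det(I−A) ≈
  [   1.1505     0.1342     0.1534]
  [   0.9684     1.9463     0.7958]
  [   0.8917     0.6040     2.1189]
x = (I − A)⁻¹ d = adj(I−A)·d / det(I−A), with det(I−A) = 0.26075:
  x_D = (0.3000·310 + 0.0350·340 + 0.0400·270) / 0.26075 = 115.70 / 0.26075 ≈ 443.72
  x_B = (0.2525·310 + 0.5075·340 + 0.2075·270) / 0.26075 = 306.85 / 0.26075 ≈ 1176.80
  x_S = (0.2325·310 + 0.1575·340 + 0.5525·270) / 0.26075 = 274.80 / 0.26075 ≈ 1053.88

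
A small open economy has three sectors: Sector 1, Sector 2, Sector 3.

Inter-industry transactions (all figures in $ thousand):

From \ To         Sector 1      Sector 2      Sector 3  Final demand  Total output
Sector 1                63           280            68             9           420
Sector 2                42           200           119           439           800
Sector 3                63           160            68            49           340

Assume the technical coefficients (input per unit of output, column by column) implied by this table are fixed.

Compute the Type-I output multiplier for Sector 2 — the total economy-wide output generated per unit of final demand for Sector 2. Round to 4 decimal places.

m_2 = 3.1579

Technical coefficients a_ij = z_ij / X_j:
  a_11 = 63/420 = 0.15, a_21 = 42/420 = 0.10, a_31 = 63/420 = 0.15
  a_12 = 280/800 = 0.35, a_22 = 200/800 = 0.25, a_32 = 160/800 = 0.20
  a_13 = 68/340 = 0.20, a_23 = 119/340 = 0.35, a_33 = 68/340 = 0.20
I − A =
  [   0.85    -0.35    -0.20]
  [  -0.10     0.75    -0.35]
  [  -0.15    -0.20     0.80]
Cofactors of I−A, C_ij = (−1)^(i+j)·(minor ij) (rows/columns in the sector order above):
  C_11 = (0.75)(0.80) − (-0.35)(-0.20) = 0.5300
  C_12 = −[(-0.10)(0.80) − (-0.35)(-0.15)] = 0.1325
  C_13 = (-0.10)(-0.20) − (0.75)(-0.15) = 0.1325
  C_21 = −[(-0.35)(0.80) − (-0.20)(-0.20)] = 0.3200
  C_22 = (0.85)(0.80) − (-0.20)(-0.15) = 0.6500
  C_23 = −[(0.85)(-0.20) − (-0.35)(-0.15)] = 0.2225
  C_31 = (-0.35)(-0.35) − (-0.20)(0.75) = 0.2725
  C_32 = −[(0.85)(-0.35) − (-0.20)(-0.10)] = 0.3175
  C_33 = (0.85)(0.75) − (-0.35)(-0.10) = 0.6025
det(I−A) = Σ_j (I−A)_1j·C_1j = (0.85)(0.5300) + (-0.35)(0.1325) + (-0.20)(0.1325) = 0.377625
adj(I−A) = Cᵀ =
  [ 0.5300   0.3200   0.2725]
  [ 0.1325   0.6500   0.3175]
  [ 0.1325   0.2225   0.6025]
(I − A)⁻¹ = adj(I−A) / det(I−A) ≈
  [   1.40351     0.84740     0.72162]
  [   0.35088     1.72128     0.84078]
  [   0.35088     0.58921     1.59550]
The output multiplier for sector j is the column-j sum of the Leontief inverse (I − A)⁻¹ = adj(I−A) / det(I−A).
Column 2 of adj(I−A): (0.3200, 0.6500, 0.2225); det(I−A) = 0.377625.
m_2 = (0.3200 + 0.6500 + 0.2225) / 0.377625 = 1.1925 / 0.377625 ≈ 3.1579.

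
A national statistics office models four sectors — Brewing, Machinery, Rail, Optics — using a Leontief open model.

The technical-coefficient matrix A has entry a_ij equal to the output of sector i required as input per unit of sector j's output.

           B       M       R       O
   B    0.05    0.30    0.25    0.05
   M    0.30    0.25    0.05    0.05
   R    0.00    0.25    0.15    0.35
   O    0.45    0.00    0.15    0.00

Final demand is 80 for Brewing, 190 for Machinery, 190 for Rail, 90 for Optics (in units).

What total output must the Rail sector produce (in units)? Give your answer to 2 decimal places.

I − A =
  [   0.95    -0.30    -0.25    -0.05]
  [  -0.30     0.75    -0.05    -0.05]
  [   0.00    -0.25     0.85    -0.35]
  [  -0.45     0.00    -0.15     1.00]
Compute the cofactors C_ij = (−1)^(i+j)·(3×3 minor ij) of I−A; the adjugate is their transpose:
adj(I−A) = Cᵀ =
  [ 0.583750   0.303625   0.210375   0.118000]
  [ 0.266250   0.699125   0.136375   0.096000]
  [ 0.198750   0.279125   0.598875   0.233500]
  [ 0.292500   0.178500   0.184500   0.498500]
det(I−A) = Σ_j (I−A)_1j·C_1j = (0.95)(0.583750) + (-0.30)(0.266250) + (-0.25)(0.198750) + (-0.05)(0.292500) = 0.410375
(I − A)⁻¹ = adj(I−A) / det(I−A) ≈
  [   1.4225     0.7399     0.5126     0.2875]
  [   0.6488     1.7036     0.3323     0.2339]
  [   0.4843     0.6802     1.4593     0.5690]
  [   0.7128     0.4350     0.4496     1.2147]
x = (I − A)⁻¹ d = adj(I−A)·d / det(I−A), with det(I−A) = 0.410375:
  x_B = (0.583750·80 + 0.303625·190 + 0.210375·190 + 0.118000·90) / 0.410375 = 154.98 / 0.410375 ≈ 377.65
  x_M = (0.266250·80 + 0.699125·190 + 0.136375·190 + 0.096000·90) / 0.410375 = 188.685 / 0.410375 ≈ 459.79
  x_R = (0.198750·80 + 0.279125·190 + 0.598875·190 + 0.233500·90) / 0.410375 = 203.735 / 0.410375 ≈ 496.46
  x_O = (0.292500·80 + 0.178500·190 + 0.184500·190 + 0.498500·90) / 0.410375 = 137.235 / 0.410375 ≈ 334.41

x_R = 496.46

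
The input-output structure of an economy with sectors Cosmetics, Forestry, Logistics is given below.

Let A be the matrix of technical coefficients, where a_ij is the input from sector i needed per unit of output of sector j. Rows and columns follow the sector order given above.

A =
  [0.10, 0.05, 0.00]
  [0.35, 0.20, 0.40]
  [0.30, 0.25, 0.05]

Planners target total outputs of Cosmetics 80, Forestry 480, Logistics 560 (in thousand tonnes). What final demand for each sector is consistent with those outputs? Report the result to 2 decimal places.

d_C = 48.00, d_F = 132.00, d_L = 388.00

I − A =
  [   0.90    -0.05     0.00]
  [  -0.35     0.80    -0.40]
  [  -0.30    -0.25     0.95]
d = (I − A) x:
  d_C = (+0.90)·80 + (-0.05)·480 + (+0.00)·560 = 48.00
  d_F = (-0.35)·80 + (+0.80)·480 + (-0.40)·560 = 132.00
  d_L = (-0.30)·80 + (-0.25)·480 + (+0.95)·560 = 388.00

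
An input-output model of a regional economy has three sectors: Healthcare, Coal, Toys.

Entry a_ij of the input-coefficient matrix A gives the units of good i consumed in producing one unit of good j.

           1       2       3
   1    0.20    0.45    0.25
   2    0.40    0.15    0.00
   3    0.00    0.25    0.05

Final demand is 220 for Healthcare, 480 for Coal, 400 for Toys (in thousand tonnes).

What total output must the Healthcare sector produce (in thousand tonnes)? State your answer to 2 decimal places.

x_1 = 1106.33

I − A =
  [   0.80    -0.45    -0.25]
  [  -0.40     0.85     0.00]
  [   0.00    -0.25     0.95]
Cofactors of I−A, C_ij = (−1)^(i+j)·(minor ij) (rows/columns in the sector order above):
  C_11 = (0.85)(0.95) − (0.00)(-0.25) = 0.8075
  C_12 = −[(-0.40)(0.95) − (0.00)(0.00)] = 0.3800
  C_13 = (-0.40)(-0.25) − (0.85)(0.00) = 0.1000
  C_21 = −[(-0.45)(0.95) − (-0.25)(-0.25)] = 0.4900
  C_22 = (0.80)(0.95) − (-0.25)(0.00) = 0.7600
  C_23 = −[(0.80)(-0.25) − (-0.45)(0.00)] = 0.2000
  C_31 = (-0.45)(0.00) − (-0.25)(0.85) = 0.2125
  C_32 = −[(0.80)(0.00) − (-0.25)(-0.40)] = 0.1000
  C_33 = (0.80)(0.85) − (-0.45)(-0.40) = 0.5000
det(I−A) = Σ_j (I−A)_1j·C_1j = (0.80)(0.8075) + (-0.45)(0.3800) + (-0.25)(0.1000) = 0.4500
adj(I−A) = Cᵀ =
  [ 0.8075   0.4900   0.2125]
  [ 0.3800   0.7600   0.1000]
  [ 0.1000   0.2000   0.5000]
(I − A)⁻¹ = adj(I−A) / det(I−A) ≈
  [   1.7944     1.0889     0.4722]
  [   0.8444     1.6889     0.2222]
  [   0.2222     0.4444     1.1111]
x = (I − A)⁻¹ d = adj(I−A)·d / det(I−A), with det(I−A) = 0.4500:
  x_1 = (0.8075·220 + 0.4900·480 + 0.2125·400) / 0.4500 = 497.85 / 0.4500 ≈ 1106.33
  x_2 = (0.3800·220 + 0.7600·480 + 0.1000·400) / 0.4500 = 488.40 / 0.4500 ≈ 1085.33
  x_3 = (0.1000·220 + 0.2000·480 + 0.5000·400) / 0.4500 = 318.00 / 0.4500 ≈ 706.67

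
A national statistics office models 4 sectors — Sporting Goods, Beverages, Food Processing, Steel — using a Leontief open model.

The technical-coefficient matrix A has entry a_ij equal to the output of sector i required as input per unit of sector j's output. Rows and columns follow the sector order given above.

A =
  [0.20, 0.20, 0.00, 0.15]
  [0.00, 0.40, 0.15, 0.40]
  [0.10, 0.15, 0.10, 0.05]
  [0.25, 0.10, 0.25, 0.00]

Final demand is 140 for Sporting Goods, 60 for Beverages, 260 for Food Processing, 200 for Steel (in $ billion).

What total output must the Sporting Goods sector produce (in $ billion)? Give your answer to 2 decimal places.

I − A =
  [   0.80    -0.20     0.00    -0.15]
  [   0.00     0.60    -0.15    -0.40]
  [  -0.10    -0.15     0.90    -0.05]
  [  -0.25    -0.10    -0.25     1.00]
Compute the cofactors C_ij = (−1)^(i+j)·(3×3 minor ij) of I−A; the adjugate is their transpose:
adj(I−A) = Cᵀ =
  [ 0.458250   0.196625   0.074750   0.151125]
  [ 0.116875   0.672500   0.194375   0.296250]
  [ 0.078500   0.142375   0.405500   0.089000]
  [ 0.145875   0.152000   0.139500   0.411000]
det(I−A) = Σ_j (I−A)_1j·C_1j = (0.80)(0.458250) + (-0.20)(0.116875) + (0.00)(0.078500) + (-0.15)(0.145875) = 0.32134375
(I − A)⁻¹ = adj(I−A) / det(I−A) ≈
  [   1.4260     0.6119     0.2326     0.4703]
  [   0.3637     2.0928     0.6049     0.9219]
  [   0.2443     0.4431     1.2619     0.2770]
  [   0.4540     0.4730     0.4341     1.2790]
x = (I − A)⁻¹ d = adj(I−A)·d / det(I−A), with det(I−A) = 0.32134375:
  x_1 = (0.458250·140 + 0.196625·60 + 0.074750·260 + 0.151125·200) / 0.32134375 = 125.6125 / 0.32134375 ≈ 390.90
  x_2 = (0.116875·140 + 0.672500·60 + 0.194375·260 + 0.296250·200) / 0.32134375 = 166.50 / 0.32134375 ≈ 518.14
  x_3 = (0.078500·140 + 0.142375·60 + 0.405500·260 + 0.089000·200) / 0.32134375 = 142.7625 / 0.32134375 ≈ 444.27
  x_4 = (0.145875·140 + 0.152000·60 + 0.139500·260 + 0.411000·200) / 0.32134375 = 148.0125 / 0.32134375 ≈ 460.60

x_1 = 390.90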